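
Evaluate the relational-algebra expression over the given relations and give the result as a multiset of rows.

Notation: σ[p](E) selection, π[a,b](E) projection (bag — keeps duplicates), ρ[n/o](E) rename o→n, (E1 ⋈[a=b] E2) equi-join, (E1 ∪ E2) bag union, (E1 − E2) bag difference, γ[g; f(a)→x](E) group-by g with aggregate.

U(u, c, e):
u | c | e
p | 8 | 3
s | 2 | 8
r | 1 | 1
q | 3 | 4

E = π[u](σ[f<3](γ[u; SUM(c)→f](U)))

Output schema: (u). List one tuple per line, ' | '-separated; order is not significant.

Subexpression sizes:
  U → 4
  γ[u; SUM(c)→f](U) → 4
  σ[f<3](γ[u; SUM(c)→f](U)) → 2
  π[u](σ[f<3](γ[u; SUM(c)→f](U))) → 2

== RESULT ==
u
r
s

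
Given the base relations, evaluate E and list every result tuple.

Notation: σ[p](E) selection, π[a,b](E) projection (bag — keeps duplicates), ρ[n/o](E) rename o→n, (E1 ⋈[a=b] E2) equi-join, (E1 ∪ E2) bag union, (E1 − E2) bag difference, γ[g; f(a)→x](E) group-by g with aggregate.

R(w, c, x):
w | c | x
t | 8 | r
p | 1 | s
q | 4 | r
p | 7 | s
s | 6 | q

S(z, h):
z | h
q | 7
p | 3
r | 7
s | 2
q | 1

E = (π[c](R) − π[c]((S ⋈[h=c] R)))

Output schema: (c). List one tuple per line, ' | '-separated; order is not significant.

Subexpression sizes:
  R → 5
  π[c](R) → 5
  S → 5
  R → 5
  (S ⋈[h=c] R) → 3
  π[c]((S ⋈[h=c] R)) → 3
  (π[c](R) − π[c]((S ⋈[h=c] R))) → 3

== RESULT ==
c
4
6
8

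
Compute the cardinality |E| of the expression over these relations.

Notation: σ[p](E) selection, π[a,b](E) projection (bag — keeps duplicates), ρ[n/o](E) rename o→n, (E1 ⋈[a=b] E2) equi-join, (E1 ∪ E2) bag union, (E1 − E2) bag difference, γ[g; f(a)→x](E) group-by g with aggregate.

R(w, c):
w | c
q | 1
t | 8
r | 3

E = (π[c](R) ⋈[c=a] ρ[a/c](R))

Row counts bottom-up:
  R → 3
  π[c](R) → 3
  R → 3
  ρ[a/c](R) → 3
  (π[c](R) ⋈[c=a] ρ[a/c](R)) → 3

|E| = 3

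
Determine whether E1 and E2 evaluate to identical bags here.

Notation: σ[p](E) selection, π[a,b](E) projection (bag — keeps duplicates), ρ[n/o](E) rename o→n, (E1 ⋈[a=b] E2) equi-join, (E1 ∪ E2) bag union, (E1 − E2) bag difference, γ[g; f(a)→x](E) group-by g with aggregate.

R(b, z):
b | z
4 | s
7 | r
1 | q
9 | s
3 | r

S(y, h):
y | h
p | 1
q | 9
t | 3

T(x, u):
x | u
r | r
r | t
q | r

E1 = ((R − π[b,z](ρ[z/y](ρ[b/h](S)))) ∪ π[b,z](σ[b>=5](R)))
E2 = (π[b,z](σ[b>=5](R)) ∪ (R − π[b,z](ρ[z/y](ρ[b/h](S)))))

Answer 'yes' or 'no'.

E1 subexpression sizes:
  R → 5
  S → 3
  ρ[b/h](S) → 3
  ρ[z/y](ρ[b/h](S)) → 3
  π[b,z](ρ[z/y](ρ[b/h](S))) → 3
  (R − π[b,z](ρ[z/y](ρ[b/h](S)))) → 5
  R → 5
  σ[b>=5](R) → 2
  π[b,z](σ[b>=5](R)) → 2
  ((R − π[b,z](ρ[z/y](ρ[b/h](S)))) ∪ π[b,z](σ[b>=5](R))) → 7
E2 subexpression sizes:
  R → 5
  σ[b>=5](R) → 2
  π[b,z](σ[b>=5](R)) → 2
  R → 5
  S → 3
  ρ[b/h](S) → 3
  ρ[z/y](ρ[b/h](S)) → 3
  π[b,z](ρ[z/y](ρ[b/h](S))) → 3
  (R − π[b,z](ρ[z/y](ρ[b/h](S)))) → 5
  (π[b,z](σ[b>=5](R)) ∪ (R − π[b,z](ρ[z/y](ρ[b/h](S))))) → 7

E1 and E2 produce the same multiset:
b | z
1 | q
3 | r
4 | s
7 | r
7 | r
9 | s
9 | s

yes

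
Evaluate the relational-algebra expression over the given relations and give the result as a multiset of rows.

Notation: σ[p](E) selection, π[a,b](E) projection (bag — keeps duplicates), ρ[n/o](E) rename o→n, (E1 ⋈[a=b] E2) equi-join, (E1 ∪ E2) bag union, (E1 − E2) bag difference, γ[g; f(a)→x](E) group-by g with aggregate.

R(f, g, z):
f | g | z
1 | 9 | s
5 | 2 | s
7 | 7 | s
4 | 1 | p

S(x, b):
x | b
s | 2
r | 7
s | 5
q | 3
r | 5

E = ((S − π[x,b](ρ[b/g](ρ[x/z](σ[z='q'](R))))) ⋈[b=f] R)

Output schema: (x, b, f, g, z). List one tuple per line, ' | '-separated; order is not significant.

Per-node cardinality:
  S → 5
  R → 4
  σ[z='q'](R) → 0
  ρ[x/z](σ[z='q'](R)) → 0
  ρ[b/g](ρ[x/z](σ[z='q'](R))) → 0
  π[x,b](ρ[b/g](ρ[x/z](σ[z='q'](R)))) → 0
  (S − π[x,b](ρ[b/g](ρ[x/z](σ[z='q'](R))))) → 5
  R → 4
  ((S − π[x,b](ρ[b/g](ρ[x/z](σ[z='q'](R))))) ⋈[b=f] R) → 3

== RESULT ==
x | b | f | g | z
r | 5 | 5 | 2 | s
r | 7 | 7 | 7 | s
s | 5 | 5 | 2 | s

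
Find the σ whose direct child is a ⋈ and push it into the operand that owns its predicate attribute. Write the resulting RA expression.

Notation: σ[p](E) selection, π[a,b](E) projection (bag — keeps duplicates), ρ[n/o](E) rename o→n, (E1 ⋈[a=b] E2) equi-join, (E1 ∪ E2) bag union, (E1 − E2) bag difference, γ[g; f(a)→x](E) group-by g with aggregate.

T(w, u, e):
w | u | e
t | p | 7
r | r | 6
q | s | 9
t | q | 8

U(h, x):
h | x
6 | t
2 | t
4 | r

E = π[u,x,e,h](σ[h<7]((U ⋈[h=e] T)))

σ filters on h, owned by the left side.
E' = π[u,x,e,h]((σ[h<7](U) ⋈[h=e] T))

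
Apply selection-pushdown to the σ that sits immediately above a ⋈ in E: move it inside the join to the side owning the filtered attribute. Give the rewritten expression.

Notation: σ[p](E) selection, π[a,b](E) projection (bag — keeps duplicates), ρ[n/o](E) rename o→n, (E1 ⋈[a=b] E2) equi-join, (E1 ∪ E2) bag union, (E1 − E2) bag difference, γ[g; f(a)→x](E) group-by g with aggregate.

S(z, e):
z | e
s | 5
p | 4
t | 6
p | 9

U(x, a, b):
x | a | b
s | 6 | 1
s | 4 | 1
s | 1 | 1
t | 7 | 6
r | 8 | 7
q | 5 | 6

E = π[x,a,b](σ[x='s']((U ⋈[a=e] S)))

σ filters on x, owned by the left side.
E' = π[x,a,b]((σ[x='s'](U) ⋈[a=e] S))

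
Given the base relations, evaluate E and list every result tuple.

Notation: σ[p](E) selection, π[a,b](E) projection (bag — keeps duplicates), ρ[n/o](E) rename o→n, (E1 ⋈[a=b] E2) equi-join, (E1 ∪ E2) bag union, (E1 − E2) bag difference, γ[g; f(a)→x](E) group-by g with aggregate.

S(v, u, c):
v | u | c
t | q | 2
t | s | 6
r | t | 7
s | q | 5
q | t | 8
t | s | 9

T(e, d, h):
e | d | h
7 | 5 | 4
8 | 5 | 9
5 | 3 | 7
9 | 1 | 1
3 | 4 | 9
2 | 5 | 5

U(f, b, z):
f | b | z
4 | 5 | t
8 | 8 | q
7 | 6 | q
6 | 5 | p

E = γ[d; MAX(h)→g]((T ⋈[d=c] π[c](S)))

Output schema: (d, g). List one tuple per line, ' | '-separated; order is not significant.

Per-node cardinality:
  T → 6
  S → 6
  π[c](S) → 6
  (T ⋈[d=c] π[c](S)) → 3
  γ[d; MAX(h)→g]((T ⋈[d=c] π[c](S))) → 1

== RESULT ==
d | g
5 | 9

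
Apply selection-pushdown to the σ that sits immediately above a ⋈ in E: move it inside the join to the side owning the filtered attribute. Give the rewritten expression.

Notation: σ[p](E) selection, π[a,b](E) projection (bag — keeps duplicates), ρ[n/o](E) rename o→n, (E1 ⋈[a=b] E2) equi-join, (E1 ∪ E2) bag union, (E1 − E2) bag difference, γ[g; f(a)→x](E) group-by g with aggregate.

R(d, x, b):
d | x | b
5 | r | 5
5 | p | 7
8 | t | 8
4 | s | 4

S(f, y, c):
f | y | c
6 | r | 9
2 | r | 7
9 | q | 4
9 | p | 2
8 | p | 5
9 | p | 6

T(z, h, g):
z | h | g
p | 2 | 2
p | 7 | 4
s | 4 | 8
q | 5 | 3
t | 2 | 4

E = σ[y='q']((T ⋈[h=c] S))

σ filters on y, owned by the right side.
E' = (T ⋈[h=c] σ[y='q'](S))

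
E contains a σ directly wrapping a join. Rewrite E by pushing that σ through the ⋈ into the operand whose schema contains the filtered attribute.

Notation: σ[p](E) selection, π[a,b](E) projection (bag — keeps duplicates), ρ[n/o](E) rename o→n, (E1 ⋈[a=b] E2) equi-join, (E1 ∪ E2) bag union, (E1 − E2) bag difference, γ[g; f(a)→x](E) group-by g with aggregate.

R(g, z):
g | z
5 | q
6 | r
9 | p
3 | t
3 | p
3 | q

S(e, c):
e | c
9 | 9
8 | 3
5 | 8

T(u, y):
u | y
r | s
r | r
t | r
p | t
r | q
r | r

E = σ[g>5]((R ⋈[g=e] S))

σ filters on g, owned by the left side.
E' = (σ[g>5](R) ⋈[g=e] S)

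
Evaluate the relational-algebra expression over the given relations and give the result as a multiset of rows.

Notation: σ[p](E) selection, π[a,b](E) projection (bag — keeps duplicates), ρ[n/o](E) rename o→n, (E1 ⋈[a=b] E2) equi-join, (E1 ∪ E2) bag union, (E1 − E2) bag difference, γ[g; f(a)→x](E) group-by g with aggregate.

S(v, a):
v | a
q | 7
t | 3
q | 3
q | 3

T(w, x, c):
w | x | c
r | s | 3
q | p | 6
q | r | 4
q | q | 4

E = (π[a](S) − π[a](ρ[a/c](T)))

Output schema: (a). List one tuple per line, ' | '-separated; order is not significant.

Stepwise |·|:
  S → 4
  π[a](S) → 4
  T → 4
  ρ[a/c](T) → 4
  π[a](ρ[a/c](T)) → 4
  (π[a](S) − π[a](ρ[a/c](T))) → 3

== RESULT ==
a
3
3
7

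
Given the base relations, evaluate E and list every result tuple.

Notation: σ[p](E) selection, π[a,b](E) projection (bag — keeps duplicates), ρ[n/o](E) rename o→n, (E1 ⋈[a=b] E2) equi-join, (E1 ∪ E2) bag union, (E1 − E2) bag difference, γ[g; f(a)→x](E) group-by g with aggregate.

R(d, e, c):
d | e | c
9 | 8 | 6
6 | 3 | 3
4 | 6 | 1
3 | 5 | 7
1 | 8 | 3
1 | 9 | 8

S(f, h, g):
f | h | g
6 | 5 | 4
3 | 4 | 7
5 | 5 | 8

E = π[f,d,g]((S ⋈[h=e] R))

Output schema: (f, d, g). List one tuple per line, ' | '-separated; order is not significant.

Row counts bottom-up:
  S → 3
  R → 6
  (S ⋈[h=e] R) → 2
  π[f,d,g]((S ⋈[h=e] R)) → 2

== RESULT ==
f | d | g
5 | 3 | 8
6 | 3 | 4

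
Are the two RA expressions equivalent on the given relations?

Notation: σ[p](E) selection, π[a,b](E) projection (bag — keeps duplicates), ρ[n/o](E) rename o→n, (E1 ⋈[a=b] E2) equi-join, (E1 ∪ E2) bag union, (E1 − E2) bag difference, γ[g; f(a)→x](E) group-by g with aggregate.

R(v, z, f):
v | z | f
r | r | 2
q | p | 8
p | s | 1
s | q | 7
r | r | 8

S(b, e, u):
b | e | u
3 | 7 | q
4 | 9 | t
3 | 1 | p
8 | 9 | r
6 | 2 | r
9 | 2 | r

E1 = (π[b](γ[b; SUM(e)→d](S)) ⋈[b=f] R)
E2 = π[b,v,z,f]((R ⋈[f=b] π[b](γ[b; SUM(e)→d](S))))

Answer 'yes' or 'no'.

E1 subexpression sizes:
  S → 6
  γ[b; SUM(e)→d](S) → 5
  π[b](γ[b; SUM(e)→d](S)) → 5
  R → 5
  (π[b](γ[b; SUM(e)→d](S)) ⋈[b=f] R) → 2
E2 subexpression sizes:
  R → 5
  S → 6
  γ[b; SUM(e)→d](S) → 5
  π[b](γ[b; SUM(e)→d](S)) → 5
  (R ⋈[f=b] π[b](γ[b; SUM(e)→d](S))) → 2
  π[b,v,z,f]((R ⋈[f=b] π[b](γ[b; SUM(e)→d](S)))) → 2

E1 and E2 produce the same multiset:
b | v | z | f
8 | q | p | 8
8 | r | r | 8

yes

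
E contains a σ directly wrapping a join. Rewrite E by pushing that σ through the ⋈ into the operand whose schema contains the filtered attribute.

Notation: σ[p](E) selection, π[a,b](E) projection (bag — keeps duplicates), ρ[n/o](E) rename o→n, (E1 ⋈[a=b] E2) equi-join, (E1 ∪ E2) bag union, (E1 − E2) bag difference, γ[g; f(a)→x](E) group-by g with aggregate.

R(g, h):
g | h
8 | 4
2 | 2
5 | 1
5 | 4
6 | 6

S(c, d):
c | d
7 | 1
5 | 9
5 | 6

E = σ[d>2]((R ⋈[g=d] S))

σ filters on d, owned by the right side.
E' = (R ⋈[g=d] σ[d>2](S))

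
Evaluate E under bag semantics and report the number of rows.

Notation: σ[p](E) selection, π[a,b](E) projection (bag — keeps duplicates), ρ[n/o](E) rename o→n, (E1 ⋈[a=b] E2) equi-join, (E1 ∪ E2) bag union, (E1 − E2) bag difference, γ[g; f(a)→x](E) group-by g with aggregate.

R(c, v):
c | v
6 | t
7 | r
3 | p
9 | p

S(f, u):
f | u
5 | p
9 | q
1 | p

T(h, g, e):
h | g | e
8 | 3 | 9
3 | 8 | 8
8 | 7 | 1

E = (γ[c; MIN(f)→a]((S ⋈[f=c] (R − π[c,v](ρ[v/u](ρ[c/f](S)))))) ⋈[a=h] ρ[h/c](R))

Per-node cardinality:
  S → 3
  R → 4
  S → 3
  ρ[c/f](S) → 3
  ρ[v/u](ρ[c/f](S)) → 3
  π[c,v](ρ[v/u](ρ[c/f](S))) → 3
  (R − π[c,v](ρ[v/u](ρ[c/f](S)))) → 4
  (S ⋈[f=c] (R − π[c,v](ρ[v/u](ρ[c/f](S))))) → 1
  γ[c; MIN(f)→a]((S ⋈[f=c] (R − π[c,v](ρ[v/u](ρ[c/f](S)))))) → 1
  R → 4
  ρ[h/c](R) → 4
  (γ[c; MIN(f)→a]((S ⋈[f=c] (R − π[c,v](ρ[v/u](ρ[c/f](S)))))) ⋈[a=h] ρ[h/c](R)) → 1

|E| = 1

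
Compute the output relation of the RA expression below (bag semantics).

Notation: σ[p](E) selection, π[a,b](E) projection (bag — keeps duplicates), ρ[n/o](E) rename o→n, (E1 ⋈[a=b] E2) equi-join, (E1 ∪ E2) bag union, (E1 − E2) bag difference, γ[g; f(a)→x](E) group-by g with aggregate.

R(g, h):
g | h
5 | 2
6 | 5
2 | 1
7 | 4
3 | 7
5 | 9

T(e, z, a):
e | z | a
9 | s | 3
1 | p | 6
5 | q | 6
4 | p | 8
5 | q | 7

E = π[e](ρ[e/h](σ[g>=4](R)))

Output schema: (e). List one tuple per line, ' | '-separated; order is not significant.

Row counts bottom-up:
  R → 6
  σ[g>=4](R) → 4
  ρ[e/h](σ[g>=4](R)) → 4
  π[e](ρ[e/h](σ[g>=4](R))) → 4

== RESULT ==
e
2
4
5
9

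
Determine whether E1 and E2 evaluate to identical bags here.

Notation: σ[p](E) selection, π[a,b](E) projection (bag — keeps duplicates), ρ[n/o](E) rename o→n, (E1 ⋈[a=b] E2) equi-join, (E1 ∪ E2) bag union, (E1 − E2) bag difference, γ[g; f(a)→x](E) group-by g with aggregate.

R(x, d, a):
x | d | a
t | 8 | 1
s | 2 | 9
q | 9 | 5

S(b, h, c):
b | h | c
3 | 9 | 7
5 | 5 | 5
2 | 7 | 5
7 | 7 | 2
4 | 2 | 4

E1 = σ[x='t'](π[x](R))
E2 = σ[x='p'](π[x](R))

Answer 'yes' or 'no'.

E1 stepwise |·|:
  R → 3
  π[x](R) → 3
  σ[x='t'](π[x](R)) → 1
E2 stepwise |·|:
  R → 3
  π[x](R) → 3
  σ[x='p'](π[x](R)) → 0

E1 result:
x
t
E2 result:
x
(0 rows)
Witness: ('t',) appears 1× in E1 but 0× in E2.

no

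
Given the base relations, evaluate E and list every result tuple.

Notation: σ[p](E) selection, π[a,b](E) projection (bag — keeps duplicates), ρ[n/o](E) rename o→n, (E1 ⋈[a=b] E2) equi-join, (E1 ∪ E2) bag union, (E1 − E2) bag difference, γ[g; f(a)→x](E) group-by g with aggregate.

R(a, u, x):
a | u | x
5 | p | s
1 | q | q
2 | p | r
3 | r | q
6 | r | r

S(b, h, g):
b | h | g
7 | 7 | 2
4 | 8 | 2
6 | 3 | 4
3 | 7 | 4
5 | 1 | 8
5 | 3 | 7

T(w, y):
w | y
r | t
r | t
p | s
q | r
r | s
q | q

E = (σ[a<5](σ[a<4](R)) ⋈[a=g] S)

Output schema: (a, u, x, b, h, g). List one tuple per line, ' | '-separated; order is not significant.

Subexpression sizes:
  R → 5
  σ[a<4](R) → 3
  σ[a<5](σ[a<4](R)) → 3
  S → 6
  (σ[a<5](σ[a<4](R)) ⋈[a=g] S) → 2

== RESULT ==
a | u | x | b | h | g
2 | p | r | 4 | 8 | 2
2 | p | r | 7 | 7 | 2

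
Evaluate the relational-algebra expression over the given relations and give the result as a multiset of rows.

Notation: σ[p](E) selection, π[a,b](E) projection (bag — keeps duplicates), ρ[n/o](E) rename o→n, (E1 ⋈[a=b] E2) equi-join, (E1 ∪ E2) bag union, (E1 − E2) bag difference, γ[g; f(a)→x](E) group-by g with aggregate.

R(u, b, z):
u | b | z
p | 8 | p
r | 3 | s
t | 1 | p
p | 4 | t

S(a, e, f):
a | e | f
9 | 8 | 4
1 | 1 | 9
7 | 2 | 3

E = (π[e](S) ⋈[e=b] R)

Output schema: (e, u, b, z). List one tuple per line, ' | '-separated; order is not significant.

Per-node cardinality:
  S → 3
  π[e](S) → 3
  R → 4
  (π[e](S) ⋈[e=b] R) → 2

== RESULT ==
e | u | b | z
1 | t | 1 | p
8 | p | 8 | p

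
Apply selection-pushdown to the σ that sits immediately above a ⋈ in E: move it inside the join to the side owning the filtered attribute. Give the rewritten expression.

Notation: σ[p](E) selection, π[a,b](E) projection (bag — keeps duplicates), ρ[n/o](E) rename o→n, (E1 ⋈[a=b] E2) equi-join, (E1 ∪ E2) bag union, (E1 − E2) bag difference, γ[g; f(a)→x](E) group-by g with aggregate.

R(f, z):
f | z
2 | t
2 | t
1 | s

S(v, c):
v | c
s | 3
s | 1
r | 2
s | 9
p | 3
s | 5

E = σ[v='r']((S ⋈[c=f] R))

σ filters on v, owned by the left side.
E' = (σ[v='r'](S) ⋈[c=f] R)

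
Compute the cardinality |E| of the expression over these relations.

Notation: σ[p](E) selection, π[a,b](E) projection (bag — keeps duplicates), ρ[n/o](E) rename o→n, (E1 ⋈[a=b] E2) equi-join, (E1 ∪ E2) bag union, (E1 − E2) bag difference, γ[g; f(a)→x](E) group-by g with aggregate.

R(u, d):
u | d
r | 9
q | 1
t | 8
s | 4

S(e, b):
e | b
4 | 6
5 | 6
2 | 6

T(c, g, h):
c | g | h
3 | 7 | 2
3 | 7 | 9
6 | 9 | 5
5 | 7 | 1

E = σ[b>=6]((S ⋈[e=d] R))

Subexpression sizes:
  S → 3
  R → 4
  (S ⋈[e=d] R) → 1
  σ[b>=6]((S ⋈[e=d] R)) → 1

|E| = 1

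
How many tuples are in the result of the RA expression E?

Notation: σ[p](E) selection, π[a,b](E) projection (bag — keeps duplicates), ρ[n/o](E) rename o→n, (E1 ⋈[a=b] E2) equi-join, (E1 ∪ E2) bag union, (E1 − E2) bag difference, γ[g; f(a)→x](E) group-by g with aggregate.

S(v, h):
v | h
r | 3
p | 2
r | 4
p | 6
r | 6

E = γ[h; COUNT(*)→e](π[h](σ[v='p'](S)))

Per-node cardinality:
  S → 5
  σ[v='p'](S) → 2
  π[h](σ[v='p'](S)) → 2
  γ[h; COUNT(*)→e](π[h](σ[v='p'](S))) → 2

|E| = 2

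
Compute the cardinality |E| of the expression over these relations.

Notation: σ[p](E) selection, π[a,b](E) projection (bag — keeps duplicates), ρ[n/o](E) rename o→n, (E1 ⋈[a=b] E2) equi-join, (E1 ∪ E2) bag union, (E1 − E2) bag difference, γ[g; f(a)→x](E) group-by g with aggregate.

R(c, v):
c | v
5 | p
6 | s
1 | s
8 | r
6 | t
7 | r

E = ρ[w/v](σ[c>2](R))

Per-node cardinality:
  R → 6
  σ[c>2](R) → 5
  ρ[w/v](σ[c>2](R)) → 5

|E| = 5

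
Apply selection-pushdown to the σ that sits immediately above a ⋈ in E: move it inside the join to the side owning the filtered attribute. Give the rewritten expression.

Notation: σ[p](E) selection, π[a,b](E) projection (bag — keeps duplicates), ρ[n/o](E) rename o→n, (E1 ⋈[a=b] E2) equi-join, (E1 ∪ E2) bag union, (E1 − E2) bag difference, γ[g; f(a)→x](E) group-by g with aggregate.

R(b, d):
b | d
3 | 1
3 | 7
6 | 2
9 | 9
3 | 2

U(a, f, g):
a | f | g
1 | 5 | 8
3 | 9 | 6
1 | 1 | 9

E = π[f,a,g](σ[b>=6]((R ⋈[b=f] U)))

σ filters on b, owned by the left side.
E' = π[f,a,g]((σ[b>=6](R) ⋈[b=f] U))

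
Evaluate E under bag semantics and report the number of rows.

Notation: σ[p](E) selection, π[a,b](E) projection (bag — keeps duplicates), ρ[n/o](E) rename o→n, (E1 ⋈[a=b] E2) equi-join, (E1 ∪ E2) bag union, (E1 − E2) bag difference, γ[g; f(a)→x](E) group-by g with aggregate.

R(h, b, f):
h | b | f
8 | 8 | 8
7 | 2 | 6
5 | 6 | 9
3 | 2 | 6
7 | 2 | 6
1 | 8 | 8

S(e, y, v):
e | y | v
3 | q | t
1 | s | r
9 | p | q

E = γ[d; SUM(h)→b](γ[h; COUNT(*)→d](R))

Subexpression sizes:
  R → 6
  γ[h; COUNT(*)→d](R) → 5
  γ[d; SUM(h)→b](γ[h; COUNT(*)→d](R)) → 2

|E| = 2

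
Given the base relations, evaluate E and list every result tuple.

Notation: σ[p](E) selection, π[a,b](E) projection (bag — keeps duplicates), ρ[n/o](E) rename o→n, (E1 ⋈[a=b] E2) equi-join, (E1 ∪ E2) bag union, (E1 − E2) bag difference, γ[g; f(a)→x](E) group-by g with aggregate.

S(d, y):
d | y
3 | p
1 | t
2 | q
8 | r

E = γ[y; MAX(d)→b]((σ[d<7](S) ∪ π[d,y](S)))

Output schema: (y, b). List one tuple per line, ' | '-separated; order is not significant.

Stepwise |·|:
  S → 4
  σ[d<7](S) → 3
  S → 4
  π[d,y](S) → 4
  (σ[d<7](S) ∪ π[d,y](S)) → 7
  γ[y; MAX(d)→b]((σ[d<7](S) ∪ π[d,y](S))) → 4

== RESULT ==
y | b
p | 3
q | 2
r | 8
t | 1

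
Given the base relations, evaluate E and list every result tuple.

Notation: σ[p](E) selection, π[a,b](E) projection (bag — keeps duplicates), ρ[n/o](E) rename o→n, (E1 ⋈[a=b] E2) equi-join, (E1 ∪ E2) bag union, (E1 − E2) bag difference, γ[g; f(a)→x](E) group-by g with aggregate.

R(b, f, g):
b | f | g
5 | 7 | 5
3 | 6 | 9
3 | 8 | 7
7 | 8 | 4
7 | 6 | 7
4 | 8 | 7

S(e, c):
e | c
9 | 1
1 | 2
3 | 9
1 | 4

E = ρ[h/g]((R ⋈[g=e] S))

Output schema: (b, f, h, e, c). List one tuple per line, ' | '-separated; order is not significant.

Row counts bottom-up:
  R → 6
  S → 4
  (R ⋈[g=e] S) → 1
  ρ[h/g]((R ⋈[g=e] S)) → 1

== RESULT ==
b | f | h | e | c
3 | 6 | 9 | 9 | 1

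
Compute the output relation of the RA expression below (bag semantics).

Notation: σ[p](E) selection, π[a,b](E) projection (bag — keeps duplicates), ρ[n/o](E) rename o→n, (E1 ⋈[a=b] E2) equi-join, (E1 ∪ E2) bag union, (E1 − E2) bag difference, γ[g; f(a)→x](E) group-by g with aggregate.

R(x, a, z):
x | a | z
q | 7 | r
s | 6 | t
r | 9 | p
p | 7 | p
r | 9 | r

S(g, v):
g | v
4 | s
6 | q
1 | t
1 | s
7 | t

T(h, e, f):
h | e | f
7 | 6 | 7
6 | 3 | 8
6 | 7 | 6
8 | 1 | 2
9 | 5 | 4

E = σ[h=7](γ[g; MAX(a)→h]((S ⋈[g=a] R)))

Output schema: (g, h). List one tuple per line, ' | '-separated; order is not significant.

Stepwise |·|:
  S → 5
  R → 5
  (S ⋈[g=a] R) → 3
  γ[g; MAX(a)→h]((S ⋈[g=a] R)) → 2
  σ[h=7](γ[g; MAX(a)→h]((S ⋈[g=a] R))) → 1

== RESULT ==
g | h
7 | 7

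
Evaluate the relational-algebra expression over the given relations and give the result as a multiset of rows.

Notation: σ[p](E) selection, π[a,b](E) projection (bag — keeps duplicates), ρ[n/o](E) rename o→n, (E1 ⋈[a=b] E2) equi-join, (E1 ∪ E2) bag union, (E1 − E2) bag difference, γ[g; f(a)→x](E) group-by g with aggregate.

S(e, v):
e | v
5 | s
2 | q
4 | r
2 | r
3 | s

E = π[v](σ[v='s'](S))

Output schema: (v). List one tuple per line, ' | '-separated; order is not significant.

Subexpression sizes:
  S → 5
  σ[v='s'](S) → 2
  π[v](σ[v='s'](S)) → 2

== RESULT ==
v
s
s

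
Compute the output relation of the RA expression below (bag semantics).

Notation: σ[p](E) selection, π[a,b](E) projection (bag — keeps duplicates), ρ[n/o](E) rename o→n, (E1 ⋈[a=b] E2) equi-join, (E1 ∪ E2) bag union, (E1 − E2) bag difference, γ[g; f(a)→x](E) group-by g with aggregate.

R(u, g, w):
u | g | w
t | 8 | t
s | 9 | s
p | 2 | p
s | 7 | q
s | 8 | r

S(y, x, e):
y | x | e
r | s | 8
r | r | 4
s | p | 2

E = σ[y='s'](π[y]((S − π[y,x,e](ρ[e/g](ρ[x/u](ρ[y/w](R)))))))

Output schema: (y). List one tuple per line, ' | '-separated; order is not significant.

Row counts bottom-up:
  S → 3
  R → 5
  ρ[y/w](R) → 5
  ρ[x/u](ρ[y/w](R)) → 5
  ρ[e/g](ρ[x/u](ρ[y/w](R))) → 5
  π[y,x,e](ρ[e/g](ρ[x/u](ρ[y/w](R)))) → 5
  (S − π[y,x,e](ρ[e/g](ρ[x/u](ρ[y/w](R))))) → 2
  π[y]((S − π[y,x,e](ρ[e/g](ρ[x/u](ρ[y/w](R)))))) → 2
  σ[y='s'](π[y]((S − π[y,x,e](ρ[e/g](ρ[x/u](ρ[y/w](R))))))) → 1

== RESULT ==
y
s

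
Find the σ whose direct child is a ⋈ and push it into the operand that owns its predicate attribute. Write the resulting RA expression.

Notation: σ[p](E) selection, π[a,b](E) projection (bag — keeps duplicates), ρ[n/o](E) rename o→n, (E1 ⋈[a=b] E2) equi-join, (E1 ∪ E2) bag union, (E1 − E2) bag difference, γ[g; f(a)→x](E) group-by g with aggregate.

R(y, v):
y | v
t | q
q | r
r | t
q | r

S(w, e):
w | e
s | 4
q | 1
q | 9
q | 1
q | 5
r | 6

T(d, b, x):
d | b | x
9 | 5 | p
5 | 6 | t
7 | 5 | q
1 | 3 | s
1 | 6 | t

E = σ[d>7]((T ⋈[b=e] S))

σ filters on d, owned by the left side.
E' = (σ[d>7](T) ⋈[b=e] S)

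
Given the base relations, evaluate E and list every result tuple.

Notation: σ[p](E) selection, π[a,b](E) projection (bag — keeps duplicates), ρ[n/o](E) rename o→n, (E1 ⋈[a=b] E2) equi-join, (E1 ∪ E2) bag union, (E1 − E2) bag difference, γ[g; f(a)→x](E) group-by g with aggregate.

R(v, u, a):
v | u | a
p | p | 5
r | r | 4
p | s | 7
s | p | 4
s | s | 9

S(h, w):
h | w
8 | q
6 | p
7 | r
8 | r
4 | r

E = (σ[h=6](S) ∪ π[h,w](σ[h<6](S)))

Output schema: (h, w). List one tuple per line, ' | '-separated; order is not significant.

Stepwise |·|:
  S → 5
  σ[h=6](S) → 1
  S → 5
  σ[h<6](S) → 1
  π[h,w](σ[h<6](S)) → 1
  (σ[h=6](S) ∪ π[h,w](σ[h<6](S))) → 2

== RESULT ==
h | w
4 | r
6 | p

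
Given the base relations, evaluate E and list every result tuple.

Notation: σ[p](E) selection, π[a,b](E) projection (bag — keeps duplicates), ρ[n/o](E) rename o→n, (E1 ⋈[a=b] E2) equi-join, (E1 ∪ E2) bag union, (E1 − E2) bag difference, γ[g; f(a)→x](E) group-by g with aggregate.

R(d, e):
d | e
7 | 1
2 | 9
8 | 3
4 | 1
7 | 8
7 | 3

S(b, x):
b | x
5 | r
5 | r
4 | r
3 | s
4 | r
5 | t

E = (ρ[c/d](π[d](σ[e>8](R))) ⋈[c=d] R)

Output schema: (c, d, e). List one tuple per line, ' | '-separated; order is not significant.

Row counts bottom-up:
  R → 6
  σ[e>8](R) → 1
  π[d](σ[e>8](R)) → 1
  ρ[c/d](π[d](σ[e>8](R))) → 1
  R → 6
  (ρ[c/d](π[d](σ[e>8](R))) ⋈[c=d] R) → 1

== RESULT ==
c | d | e
2 | 2 | 9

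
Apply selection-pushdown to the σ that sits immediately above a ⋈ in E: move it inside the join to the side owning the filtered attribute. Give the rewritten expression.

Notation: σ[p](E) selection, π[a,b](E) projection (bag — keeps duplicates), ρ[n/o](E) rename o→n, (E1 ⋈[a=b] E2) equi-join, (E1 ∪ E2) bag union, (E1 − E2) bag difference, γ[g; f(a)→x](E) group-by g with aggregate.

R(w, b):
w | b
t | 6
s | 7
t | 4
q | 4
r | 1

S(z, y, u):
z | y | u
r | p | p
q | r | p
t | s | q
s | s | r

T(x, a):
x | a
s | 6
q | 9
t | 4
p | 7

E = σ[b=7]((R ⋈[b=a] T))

σ filters on b, owned by the left side.
E' = (σ[b=7](R) ⋈[b=a] T)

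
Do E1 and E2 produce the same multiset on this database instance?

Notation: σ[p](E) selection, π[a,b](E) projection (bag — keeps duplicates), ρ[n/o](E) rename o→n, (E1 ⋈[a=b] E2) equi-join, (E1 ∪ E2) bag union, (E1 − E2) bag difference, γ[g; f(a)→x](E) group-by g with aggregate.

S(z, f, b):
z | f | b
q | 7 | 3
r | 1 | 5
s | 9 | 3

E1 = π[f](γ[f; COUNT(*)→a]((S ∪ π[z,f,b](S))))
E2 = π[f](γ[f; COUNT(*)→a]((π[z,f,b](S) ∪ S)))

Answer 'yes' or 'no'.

E1 stepwise |·|:
  S → 3
  S → 3
  π[z,f,b](S) → 3
  (S ∪ π[z,f,b](S)) → 6
  γ[f; COUNT(*)→a]((S ∪ π[z,f,b](S))) → 3
  π[f](γ[f; COUNT(*)→a]((S ∪ π[z,f,b](S)))) → 3
E2 stepwise |·|:
  S → 3
  π[z,f,b](S) → 3
  S → 3
  (π[z,f,b](S) ∪ S) → 6
  γ[f; COUNT(*)→a]((π[z,f,b](S) ∪ S)) → 3
  π[f](γ[f; COUNT(*)→a]((π[z,f,b](S) ∪ S))) → 3

E1 and E2 produce the same multiset:
f
1
7
9

yes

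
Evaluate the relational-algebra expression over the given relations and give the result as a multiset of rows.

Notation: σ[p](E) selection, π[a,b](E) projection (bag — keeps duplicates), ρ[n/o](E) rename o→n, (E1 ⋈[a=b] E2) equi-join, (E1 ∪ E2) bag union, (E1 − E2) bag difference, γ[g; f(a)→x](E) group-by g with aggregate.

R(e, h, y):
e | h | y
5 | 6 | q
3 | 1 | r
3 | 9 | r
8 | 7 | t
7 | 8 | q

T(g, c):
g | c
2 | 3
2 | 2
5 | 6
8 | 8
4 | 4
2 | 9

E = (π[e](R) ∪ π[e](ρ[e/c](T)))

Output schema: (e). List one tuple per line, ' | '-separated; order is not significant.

Stepwise |·|:
  R → 5
  π[e](R) → 5
  T → 6
  ρ[e/c](T) → 6
  π[e](ρ[e/c](T)) → 6
  (π[e](R) ∪ π[e](ρ[e/c](T))) → 11

== RESULT ==
e
2
3
3
3
4
5
6
7
8
8
9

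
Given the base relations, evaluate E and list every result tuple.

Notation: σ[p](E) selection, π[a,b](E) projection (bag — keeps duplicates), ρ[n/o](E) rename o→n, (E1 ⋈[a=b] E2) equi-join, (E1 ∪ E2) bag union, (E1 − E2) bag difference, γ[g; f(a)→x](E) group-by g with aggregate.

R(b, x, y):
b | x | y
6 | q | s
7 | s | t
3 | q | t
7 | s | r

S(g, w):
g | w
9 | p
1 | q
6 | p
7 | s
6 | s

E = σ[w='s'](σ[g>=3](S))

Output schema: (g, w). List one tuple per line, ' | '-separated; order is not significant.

Row counts bottom-up:
  S → 5
  σ[g>=3](S) → 4
  σ[w='s'](σ[g>=3](S)) → 2

== RESULT ==
g | w
6 | s
7 | s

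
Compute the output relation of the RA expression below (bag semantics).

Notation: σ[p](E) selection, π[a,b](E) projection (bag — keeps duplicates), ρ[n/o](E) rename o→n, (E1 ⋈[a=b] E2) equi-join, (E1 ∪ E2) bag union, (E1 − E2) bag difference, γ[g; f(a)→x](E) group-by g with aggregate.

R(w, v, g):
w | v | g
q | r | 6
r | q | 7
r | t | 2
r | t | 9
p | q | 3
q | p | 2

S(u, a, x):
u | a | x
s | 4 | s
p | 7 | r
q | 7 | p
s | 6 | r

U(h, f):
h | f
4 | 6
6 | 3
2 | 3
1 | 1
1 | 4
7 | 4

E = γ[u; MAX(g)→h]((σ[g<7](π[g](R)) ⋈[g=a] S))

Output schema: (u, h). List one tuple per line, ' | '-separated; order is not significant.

Subexpression sizes:
  R → 6
  π[g](R) → 6
  σ[g<7](π[g](R)) → 4
  S → 4
  (σ[g<7](π[g](R)) ⋈[g=a] S) → 1
  γ[u; MAX(g)→h]((σ[g<7](π[g](R)) ⋈[g=a] S)) → 1

== RESULT ==
u | h
s | 6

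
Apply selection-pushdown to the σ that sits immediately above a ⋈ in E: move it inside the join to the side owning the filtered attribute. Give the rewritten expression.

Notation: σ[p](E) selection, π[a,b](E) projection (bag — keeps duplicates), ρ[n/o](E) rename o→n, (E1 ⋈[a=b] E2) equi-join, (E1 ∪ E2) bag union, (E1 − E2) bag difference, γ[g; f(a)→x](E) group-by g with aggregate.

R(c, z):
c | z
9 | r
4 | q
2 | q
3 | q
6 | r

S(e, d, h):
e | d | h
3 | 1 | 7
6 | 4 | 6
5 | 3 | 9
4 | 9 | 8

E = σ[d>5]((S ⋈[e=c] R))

σ filters on d, owned by the left side.
E' = (σ[d>5](S) ⋈[e=c] R)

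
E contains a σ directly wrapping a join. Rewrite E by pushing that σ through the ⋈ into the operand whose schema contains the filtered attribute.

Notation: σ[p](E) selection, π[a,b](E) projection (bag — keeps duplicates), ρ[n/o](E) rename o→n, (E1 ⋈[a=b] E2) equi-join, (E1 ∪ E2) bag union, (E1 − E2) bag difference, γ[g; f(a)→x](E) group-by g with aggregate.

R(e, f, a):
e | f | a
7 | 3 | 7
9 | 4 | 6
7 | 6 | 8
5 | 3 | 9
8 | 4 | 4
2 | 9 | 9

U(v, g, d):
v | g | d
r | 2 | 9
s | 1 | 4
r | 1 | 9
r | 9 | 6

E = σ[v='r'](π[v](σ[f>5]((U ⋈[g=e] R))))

σ filters on f, owned by the right side.
E' = σ[v='r'](π[v]((U ⋈[g=e] σ[f>5](R))))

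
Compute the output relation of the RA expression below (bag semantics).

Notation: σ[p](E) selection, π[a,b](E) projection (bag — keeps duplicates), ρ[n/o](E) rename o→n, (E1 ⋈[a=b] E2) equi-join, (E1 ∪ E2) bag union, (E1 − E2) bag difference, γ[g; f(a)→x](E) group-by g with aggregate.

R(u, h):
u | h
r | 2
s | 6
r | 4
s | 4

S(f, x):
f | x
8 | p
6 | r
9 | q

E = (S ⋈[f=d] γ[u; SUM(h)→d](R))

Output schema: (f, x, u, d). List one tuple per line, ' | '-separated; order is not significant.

Subexpression sizes:
  S → 3
  R → 4
  γ[u; SUM(h)→d](R) → 2
  (S ⋈[f=d] γ[u; SUM(h)→d](R)) → 1

== RESULT ==
f | x | u | d
6 | r | r | 6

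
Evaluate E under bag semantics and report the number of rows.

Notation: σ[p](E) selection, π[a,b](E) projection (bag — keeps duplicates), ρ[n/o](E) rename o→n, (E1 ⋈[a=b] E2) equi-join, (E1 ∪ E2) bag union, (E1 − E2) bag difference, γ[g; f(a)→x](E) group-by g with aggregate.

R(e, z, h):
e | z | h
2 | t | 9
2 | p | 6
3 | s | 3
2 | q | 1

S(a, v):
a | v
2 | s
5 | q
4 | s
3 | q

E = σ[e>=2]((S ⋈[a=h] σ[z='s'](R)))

Subexpression sizes:
  S → 4
  R → 4
  σ[z='s'](R) → 1
  (S ⋈[a=h] σ[z='s'](R)) → 1
  σ[e>=2]((S ⋈[a=h] σ[z='s'](R))) → 1

|E| = 1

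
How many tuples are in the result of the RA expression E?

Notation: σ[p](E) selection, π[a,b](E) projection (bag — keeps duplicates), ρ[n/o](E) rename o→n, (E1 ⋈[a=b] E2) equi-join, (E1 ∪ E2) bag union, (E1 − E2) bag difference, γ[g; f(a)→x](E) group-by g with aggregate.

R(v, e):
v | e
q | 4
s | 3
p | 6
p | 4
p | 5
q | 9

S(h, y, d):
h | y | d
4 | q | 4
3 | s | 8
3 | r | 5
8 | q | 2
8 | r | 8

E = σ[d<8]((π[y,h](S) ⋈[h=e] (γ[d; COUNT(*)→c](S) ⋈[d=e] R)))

Stepwise |·|:
  S → 5
  π[y,h](S) → 5
  S → 5
  γ[d; COUNT(*)→c](S) → 4
  R → 6
  (γ[d; COUNT(*)→c](S) ⋈[d=e] R) → 3
  (π[y,h](S) ⋈[h=e] (γ[d; COUNT(*)→c](S) ⋈[d=e] R)) → 2
  σ[d<8]((π[y,h](S) ⋈[h=e] (γ[d; COUNT(*)→c](S) ⋈[d=e] R))) → 2

|E| = 2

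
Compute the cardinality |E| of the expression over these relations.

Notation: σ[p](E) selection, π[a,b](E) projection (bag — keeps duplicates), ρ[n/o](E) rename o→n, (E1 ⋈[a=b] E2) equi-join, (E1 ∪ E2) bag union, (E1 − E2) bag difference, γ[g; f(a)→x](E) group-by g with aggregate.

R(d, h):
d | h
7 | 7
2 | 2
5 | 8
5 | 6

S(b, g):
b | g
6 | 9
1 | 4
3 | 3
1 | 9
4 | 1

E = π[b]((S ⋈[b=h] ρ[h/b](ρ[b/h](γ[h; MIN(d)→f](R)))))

Per-node cardinality:
  S → 5
  R → 4
  γ[h; MIN(d)→f](R) → 4
  ρ[b/h](γ[h; MIN(d)→f](R)) → 4
  ρ[h/b](ρ[b/h](γ[h; MIN(d)→f](R))) → 4
  (S ⋈[b=h] ρ[h/b](ρ[b/h](γ[h; MIN(d)→f](R)))) → 1
  π[b]((S ⋈[b=h] ρ[h/b](ρ[b/h](γ[h; MIN(d)→f](R))))) → 1

|E| = 1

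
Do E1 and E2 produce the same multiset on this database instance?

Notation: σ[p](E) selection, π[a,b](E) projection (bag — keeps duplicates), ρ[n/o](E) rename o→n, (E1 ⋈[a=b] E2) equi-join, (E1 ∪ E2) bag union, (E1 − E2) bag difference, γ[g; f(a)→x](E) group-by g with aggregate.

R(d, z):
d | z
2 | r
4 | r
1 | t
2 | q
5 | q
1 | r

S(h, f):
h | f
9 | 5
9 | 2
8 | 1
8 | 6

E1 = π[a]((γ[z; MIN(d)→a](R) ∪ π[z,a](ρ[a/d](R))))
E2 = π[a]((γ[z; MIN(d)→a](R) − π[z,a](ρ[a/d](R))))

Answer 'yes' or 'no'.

E1 row counts bottom-up:
  R → 6
  γ[z; MIN(d)→a](R) → 3
  R → 6
  ρ[a/d](R) → 6
  π[z,a](ρ[a/d](R)) → 6
  (γ[z; MIN(d)→a](R) ∪ π[z,a](ρ[a/d](R))) → 9
  π[a]((γ[z; MIN(d)→a](R) ∪ π[z,a](ρ[a/d](R)))) → 9
E2 row counts bottom-up:
  R → 6
  γ[z; MIN(d)→a](R) → 3
  R → 6
  ρ[a/d](R) → 6
  π[z,a](ρ[a/d](R)) → 6
  (γ[z; MIN(d)→a](R) − π[z,a](ρ[a/d](R))) → 0
  π[a]((γ[z; MIN(d)→a](R) − π[z,a](ρ[a/d](R)))) → 0

E1 result:
a
1
1
1
1
2
2
2
4
5
E2 result:
a
(0 rows)
Witness: (1,) appears 4× in E1 but 0× in E2.

no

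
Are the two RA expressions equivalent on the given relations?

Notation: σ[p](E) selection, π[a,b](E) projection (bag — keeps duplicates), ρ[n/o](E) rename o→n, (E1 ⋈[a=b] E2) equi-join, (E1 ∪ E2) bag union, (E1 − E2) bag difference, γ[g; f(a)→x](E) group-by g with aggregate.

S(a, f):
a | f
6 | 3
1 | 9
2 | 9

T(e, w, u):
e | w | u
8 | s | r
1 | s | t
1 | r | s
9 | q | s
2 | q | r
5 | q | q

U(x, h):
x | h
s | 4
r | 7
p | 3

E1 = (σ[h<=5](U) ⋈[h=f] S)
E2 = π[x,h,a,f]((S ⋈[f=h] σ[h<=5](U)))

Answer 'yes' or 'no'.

E1 subexpression sizes:
  U → 3
  σ[h<=5](U) → 2
  S → 3
  (σ[h<=5](U) ⋈[h=f] S) → 1
E2 subexpression sizes:
  S → 3
  U → 3
  σ[h<=5](U) → 2
  (S ⋈[f=h] σ[h<=5](U)) → 1
  π[x,h,a,f]((S ⋈[f=h] σ[h<=5](U))) → 1

E1 and E2 produce the same multiset:
x | h | a | f
p | 3 | 6 | 3

yes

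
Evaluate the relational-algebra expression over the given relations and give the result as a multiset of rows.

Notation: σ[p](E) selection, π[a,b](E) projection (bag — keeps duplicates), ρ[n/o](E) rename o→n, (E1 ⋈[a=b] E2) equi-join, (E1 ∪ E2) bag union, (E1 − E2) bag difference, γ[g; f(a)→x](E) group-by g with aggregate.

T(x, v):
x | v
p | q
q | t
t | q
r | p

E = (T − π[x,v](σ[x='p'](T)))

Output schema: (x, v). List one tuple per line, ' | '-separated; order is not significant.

Row counts bottom-up:
  T → 4
  T → 4
  σ[x='p'](T) → 1
  π[x,v](σ[x='p'](T)) → 1
  (T − π[x,v](σ[x='p'](T))) → 3

== RESULT ==
x | v
q | t
r | p
t | q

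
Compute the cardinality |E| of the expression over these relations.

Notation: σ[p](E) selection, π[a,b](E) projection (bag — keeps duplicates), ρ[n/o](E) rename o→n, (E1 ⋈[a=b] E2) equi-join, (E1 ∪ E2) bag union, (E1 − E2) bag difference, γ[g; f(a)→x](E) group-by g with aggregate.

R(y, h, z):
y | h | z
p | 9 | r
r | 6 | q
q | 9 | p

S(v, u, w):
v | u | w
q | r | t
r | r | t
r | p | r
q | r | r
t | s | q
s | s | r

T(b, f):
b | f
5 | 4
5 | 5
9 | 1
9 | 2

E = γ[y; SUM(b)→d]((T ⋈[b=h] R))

Subexpression sizes:
  T → 4
  R → 3
  (T ⋈[b=h] R) → 4
  γ[y; SUM(b)→d]((T ⋈[b=h] R)) → 2

|E| = 2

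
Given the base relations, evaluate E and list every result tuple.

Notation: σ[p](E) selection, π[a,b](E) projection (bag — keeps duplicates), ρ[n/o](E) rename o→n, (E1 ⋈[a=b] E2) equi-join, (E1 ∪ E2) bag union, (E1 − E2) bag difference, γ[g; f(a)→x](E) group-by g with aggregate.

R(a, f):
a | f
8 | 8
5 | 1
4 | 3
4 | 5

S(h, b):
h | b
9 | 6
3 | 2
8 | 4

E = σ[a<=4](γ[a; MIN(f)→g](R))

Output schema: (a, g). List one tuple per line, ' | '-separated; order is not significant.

Row counts bottom-up:
  R → 4
  γ[a; MIN(f)→g](R) → 3
  σ[a<=4](γ[a; MIN(f)→g](R)) → 1

== RESULT ==
a | g
4 | 3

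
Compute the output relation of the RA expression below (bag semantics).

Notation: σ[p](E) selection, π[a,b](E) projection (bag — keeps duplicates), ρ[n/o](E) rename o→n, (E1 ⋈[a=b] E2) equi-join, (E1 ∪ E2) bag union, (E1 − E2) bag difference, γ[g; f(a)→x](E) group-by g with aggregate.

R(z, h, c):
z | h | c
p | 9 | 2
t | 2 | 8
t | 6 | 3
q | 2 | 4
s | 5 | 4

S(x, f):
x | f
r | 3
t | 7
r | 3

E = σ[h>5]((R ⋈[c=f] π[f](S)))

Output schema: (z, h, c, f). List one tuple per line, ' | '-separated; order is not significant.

Per-node cardinality:
  R → 5
  S → 3
  π[f](S) → 3
  (R ⋈[c=f] π[f](S)) → 2
  σ[h>5]((R ⋈[c=f] π[f](S))) → 2

== RESULT ==
z | h | c | f
t | 6 | 3 | 3
t | 6 | 3 | 3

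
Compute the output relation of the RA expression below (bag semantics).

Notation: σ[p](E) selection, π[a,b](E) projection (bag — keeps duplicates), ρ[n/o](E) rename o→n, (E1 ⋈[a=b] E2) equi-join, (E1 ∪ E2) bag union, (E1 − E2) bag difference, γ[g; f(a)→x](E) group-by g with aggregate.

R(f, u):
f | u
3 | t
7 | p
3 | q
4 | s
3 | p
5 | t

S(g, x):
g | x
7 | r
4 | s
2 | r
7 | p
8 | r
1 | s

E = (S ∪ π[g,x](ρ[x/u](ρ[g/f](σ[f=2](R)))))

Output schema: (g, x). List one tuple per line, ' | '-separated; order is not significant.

Per-node cardinality:
  S → 6
  R → 6
  σ[f=2](R) → 0
  ρ[g/f](σ[f=2](R)) → 0
  ρ[x/u](ρ[g/f](σ[f=2](R))) → 0
  π[g,x](ρ[x/u](ρ[g/f](σ[f=2](R)))) → 0
  (S ∪ π[g,x](ρ[x/u](ρ[g/f](σ[f=2](R))))) → 6

== RESULT ==
g | x
1 | s
2 | r
4 | s
7 | p
7 | r
8 | r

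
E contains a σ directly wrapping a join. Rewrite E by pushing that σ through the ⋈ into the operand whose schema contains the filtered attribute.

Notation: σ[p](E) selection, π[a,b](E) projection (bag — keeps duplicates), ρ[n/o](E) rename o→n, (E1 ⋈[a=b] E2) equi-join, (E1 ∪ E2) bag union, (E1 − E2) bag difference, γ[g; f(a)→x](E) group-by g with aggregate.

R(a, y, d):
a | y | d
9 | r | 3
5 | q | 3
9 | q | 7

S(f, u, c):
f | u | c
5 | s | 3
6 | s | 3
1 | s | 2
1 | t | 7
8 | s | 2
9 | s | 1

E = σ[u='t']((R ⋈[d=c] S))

σ filters on u, owned by the right side.
E' = (R ⋈[d=c] σ[u='t'](S))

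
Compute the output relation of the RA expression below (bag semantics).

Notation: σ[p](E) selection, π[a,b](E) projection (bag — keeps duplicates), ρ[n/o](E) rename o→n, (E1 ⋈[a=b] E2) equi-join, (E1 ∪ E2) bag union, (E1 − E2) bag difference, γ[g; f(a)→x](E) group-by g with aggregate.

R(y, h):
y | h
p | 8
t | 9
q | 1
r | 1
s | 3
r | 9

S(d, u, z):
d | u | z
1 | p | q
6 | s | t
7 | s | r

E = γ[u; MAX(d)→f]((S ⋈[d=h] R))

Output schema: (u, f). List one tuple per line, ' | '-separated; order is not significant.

Subexpression sizes:
  S → 3
  R → 6
  (S ⋈[d=h] R) → 2
  γ[u; MAX(d)→f]((S ⋈[d=h] R)) → 1

== RESULT ==
u | f
p | 1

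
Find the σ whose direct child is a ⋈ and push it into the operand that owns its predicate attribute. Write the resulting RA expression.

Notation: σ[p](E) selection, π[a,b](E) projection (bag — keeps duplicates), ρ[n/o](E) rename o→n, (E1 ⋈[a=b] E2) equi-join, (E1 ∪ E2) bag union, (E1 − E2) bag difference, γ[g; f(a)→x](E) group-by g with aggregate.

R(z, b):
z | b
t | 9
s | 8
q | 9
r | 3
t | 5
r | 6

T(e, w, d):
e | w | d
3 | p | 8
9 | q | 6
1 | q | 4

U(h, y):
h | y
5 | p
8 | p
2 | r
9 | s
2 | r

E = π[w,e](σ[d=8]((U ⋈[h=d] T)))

σ filters on d, owned by the right side.
E' = π[w,e]((U ⋈[h=d] σ[d=8](T)))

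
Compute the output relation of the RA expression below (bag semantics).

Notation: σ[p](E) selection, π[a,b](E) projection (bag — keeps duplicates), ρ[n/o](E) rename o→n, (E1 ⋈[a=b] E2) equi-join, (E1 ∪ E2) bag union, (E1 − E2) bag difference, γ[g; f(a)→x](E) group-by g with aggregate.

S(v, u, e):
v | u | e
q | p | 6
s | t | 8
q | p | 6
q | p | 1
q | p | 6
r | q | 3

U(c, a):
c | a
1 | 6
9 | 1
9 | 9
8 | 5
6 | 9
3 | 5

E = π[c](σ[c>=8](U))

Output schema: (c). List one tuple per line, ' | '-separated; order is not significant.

Row counts bottom-up:
  U → 6
  σ[c>=8](U) → 3
  π[c](σ[c>=8](U)) → 3

== RESULT ==
c
8
9
9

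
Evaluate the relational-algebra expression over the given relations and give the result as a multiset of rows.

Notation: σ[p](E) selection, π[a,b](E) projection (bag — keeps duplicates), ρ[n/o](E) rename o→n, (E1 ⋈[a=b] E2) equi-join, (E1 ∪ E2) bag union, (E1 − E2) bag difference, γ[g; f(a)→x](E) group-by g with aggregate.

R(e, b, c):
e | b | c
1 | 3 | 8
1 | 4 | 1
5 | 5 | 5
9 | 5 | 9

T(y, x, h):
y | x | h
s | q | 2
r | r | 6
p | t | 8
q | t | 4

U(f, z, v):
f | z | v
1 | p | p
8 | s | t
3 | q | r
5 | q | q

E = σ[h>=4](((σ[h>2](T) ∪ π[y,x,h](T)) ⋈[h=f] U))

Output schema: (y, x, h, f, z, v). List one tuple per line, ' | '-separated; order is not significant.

Stepwise |·|:
  T → 4
  σ[h>2](T) → 3
  T → 4
  π[y,x,h](T) → 4
  (σ[h>2](T) ∪ π[y,x,h](T)) → 7
  U → 4
  ((σ[h>2](T) ∪ π[y,x,h](T)) ⋈[h=f] U) → 2
  σ[h>=4](((σ[h>2](T) ∪ π[y,x,h](T)) ⋈[h=f] U)) → 2

== RESULT ==
y | x | h | f | z | v
p | t | 8 | 8 | s | t
p | t | 8 | 8 | s | t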